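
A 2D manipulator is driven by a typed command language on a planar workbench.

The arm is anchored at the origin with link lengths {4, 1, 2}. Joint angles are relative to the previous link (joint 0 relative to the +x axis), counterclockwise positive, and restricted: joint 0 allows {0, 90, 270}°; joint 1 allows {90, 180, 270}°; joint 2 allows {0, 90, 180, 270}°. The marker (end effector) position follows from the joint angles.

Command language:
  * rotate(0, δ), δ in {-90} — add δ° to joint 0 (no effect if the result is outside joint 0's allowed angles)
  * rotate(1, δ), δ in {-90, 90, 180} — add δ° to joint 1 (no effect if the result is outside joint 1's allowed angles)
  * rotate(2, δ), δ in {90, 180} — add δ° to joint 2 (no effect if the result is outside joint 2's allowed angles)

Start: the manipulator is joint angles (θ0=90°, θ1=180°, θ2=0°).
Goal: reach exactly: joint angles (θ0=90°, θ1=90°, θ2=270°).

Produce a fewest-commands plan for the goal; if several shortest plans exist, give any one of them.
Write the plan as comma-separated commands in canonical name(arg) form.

t0: joint angles (θ0=90°, θ1=180°, θ2=0°)
t=1 rotate(2, 180) ⇒ joint angles (θ0=90°, θ1=180°, θ2=180°)
t=2 rotate(2, 90) ⇒ joint angles (θ0=90°, θ1=180°, θ2=270°)
t=3 rotate(1, -90) ⇒ joint angles (θ0=90°, θ1=90°, θ2=270°)
no 2-step plan works, so 3 is optimal.

rotate(2, 180), rotate(2, 90), rotate(1, -90)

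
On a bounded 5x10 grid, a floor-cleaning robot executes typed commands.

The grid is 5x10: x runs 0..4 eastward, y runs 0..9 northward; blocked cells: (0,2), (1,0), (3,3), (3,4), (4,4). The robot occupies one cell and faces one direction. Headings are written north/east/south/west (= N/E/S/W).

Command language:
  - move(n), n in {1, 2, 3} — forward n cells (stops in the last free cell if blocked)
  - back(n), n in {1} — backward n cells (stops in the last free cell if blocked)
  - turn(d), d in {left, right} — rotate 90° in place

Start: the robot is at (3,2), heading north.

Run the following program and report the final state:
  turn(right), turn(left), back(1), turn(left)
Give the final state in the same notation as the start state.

at (3,1), heading west

t0: at (3,2), heading north
t=1 turn(right) ⇒ at (3,2), heading east
t=2 turn(left) ⇒ at (3,2), heading north
t=3 back(1) ⇒ at (3,1), heading north
t=4 turn(left) ⇒ at (3,1), heading west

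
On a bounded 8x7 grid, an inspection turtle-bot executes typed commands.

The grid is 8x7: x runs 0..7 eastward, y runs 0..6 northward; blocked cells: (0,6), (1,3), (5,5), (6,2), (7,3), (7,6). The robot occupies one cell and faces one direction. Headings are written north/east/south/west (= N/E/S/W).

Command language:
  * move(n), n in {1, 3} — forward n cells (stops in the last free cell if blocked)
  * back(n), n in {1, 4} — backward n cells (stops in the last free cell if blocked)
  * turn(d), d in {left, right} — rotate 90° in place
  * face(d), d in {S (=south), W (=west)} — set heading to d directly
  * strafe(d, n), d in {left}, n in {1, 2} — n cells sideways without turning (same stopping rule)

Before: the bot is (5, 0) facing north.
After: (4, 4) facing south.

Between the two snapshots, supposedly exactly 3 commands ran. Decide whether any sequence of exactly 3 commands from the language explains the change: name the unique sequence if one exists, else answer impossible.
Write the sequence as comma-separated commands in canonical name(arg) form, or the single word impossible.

strafe(left, 1), face(S), back(4)

key: position moved to (4,4) AND the heading swung to S — translation plus rotation needed
initial: (5, 0) facing north
[1] after strafe(left, 1): (4, 0) facing north
[2] after face(S): (4, 0) facing south
[3] after back(4): (4, 4) facing south
no other 3-command option fits: unique.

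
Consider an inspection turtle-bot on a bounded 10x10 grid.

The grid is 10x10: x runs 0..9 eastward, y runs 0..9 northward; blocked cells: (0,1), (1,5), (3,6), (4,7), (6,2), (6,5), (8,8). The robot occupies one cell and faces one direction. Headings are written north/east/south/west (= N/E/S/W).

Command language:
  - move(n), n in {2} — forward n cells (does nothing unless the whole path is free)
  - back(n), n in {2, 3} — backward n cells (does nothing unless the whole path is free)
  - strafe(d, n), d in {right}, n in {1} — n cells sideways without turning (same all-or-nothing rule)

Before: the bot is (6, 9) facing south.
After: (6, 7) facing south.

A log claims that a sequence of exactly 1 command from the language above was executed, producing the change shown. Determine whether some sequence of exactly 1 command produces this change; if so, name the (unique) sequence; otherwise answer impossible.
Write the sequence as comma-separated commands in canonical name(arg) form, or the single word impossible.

key: heading stays S — the single command does not turn
t0: (6, 9) facing south
[1] after move(2): (6, 7) facing south
no other 1-command option fits: unique.

move(2)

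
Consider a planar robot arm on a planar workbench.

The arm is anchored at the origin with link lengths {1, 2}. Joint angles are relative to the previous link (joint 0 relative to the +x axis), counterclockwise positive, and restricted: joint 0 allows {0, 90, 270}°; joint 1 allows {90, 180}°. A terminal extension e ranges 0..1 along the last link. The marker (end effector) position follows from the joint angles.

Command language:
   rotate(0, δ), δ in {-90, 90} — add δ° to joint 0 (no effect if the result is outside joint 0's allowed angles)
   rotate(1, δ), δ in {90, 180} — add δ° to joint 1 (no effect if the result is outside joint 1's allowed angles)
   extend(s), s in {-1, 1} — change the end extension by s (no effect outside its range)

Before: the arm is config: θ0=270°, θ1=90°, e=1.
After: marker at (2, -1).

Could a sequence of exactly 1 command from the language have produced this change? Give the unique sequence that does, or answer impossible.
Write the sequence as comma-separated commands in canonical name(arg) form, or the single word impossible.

extend(-1)

begin: config: θ0=270°, θ1=90°, e=1
1. extend(-1) → config: θ0=270°, θ1=90°, e=0
uniquely the one of 6 1-step routes that fits.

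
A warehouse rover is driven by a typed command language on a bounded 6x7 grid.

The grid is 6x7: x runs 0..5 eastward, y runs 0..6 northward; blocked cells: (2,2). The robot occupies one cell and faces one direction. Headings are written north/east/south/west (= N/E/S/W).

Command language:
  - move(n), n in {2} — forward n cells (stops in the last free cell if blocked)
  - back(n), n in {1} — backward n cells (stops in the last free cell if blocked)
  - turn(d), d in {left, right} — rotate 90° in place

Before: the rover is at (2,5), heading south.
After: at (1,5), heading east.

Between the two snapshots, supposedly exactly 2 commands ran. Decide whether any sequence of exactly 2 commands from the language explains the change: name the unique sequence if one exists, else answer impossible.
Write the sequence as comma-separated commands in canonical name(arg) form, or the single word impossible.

turn(left), back(1)

key: position moved to (1,5) AND the heading swung to E — translation plus rotation needed
start: at (2,5), heading south
t=1 turn(left) ⇒ at (2,5), heading east
t=2 back(1) ⇒ at (1,5), heading east
uniquely the one of 16 2-step routes that fits.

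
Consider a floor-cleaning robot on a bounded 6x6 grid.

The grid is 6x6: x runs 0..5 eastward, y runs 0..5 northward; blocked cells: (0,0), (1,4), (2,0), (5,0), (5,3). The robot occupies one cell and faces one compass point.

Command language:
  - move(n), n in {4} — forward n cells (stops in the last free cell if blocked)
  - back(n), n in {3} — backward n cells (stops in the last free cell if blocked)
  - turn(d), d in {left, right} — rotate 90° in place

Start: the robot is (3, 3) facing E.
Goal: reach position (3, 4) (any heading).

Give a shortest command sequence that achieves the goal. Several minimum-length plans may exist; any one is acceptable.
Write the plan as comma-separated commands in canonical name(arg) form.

turn(left), back(3), move(4)

start: (3, 3) facing E
[1] after turn(left): (3, 3) facing N
[2] after back(3): (3, 0) facing N
[3] after move(4): (3, 4) facing N
minimal: 3 command(s), checked below 3.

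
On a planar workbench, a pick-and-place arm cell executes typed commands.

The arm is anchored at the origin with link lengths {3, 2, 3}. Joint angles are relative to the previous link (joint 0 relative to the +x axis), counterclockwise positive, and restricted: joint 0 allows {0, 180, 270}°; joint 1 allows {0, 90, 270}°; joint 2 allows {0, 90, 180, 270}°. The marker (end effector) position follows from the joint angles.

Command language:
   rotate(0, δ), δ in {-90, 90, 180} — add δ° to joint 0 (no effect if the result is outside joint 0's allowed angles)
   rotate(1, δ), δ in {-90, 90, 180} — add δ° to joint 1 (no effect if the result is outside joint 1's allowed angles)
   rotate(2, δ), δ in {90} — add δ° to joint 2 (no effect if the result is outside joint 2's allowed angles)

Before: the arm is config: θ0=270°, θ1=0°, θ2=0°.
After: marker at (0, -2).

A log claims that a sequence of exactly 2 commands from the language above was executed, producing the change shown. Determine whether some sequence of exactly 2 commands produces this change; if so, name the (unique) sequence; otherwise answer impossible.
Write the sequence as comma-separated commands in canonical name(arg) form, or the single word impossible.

rotate(2, 90), rotate(2, 90)

start: config: θ0=270°, θ1=0°, θ2=0°
step 1 (rotate(2, 90)): config: θ0=270°, θ1=0°, θ2=90°
step 2 (rotate(2, 90)): config: θ0=270°, θ1=0°, θ2=180°
uniquely the one of 49 2-step routes that fits.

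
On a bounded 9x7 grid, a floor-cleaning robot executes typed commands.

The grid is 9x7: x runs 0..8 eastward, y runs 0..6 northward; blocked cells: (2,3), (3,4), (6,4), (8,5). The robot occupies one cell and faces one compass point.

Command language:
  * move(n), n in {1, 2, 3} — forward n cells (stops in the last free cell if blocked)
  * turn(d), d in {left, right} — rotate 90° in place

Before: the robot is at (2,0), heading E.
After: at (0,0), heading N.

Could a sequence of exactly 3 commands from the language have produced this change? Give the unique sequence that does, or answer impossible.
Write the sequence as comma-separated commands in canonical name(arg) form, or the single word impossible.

no 3-step route produces this change.

impossible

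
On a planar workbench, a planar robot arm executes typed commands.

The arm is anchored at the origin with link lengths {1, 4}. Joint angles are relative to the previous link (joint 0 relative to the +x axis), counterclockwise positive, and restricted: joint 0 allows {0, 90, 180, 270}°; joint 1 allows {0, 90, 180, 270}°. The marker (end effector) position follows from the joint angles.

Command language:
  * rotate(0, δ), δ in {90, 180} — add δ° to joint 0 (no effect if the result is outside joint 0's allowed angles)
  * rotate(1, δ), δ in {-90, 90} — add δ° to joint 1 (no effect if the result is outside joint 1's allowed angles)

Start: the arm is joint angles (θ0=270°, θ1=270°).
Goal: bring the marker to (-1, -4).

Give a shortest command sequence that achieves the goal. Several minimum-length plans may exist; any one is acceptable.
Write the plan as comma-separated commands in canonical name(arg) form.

t0: joint angles (θ0=270°, θ1=270°)
step 1 (rotate(1, -90)): joint angles (θ0=270°, θ1=180°)
step 2 (rotate(1, -90)): joint angles (θ0=270°, θ1=90°)
step 3 (rotate(0, 90)): joint angles (θ0=0°, θ1=90°)
step 4 (rotate(0, 180)): joint angles (θ0=180°, θ1=90°)
minimal: 4 command(s), checked below 4.

rotate(1, -90), rotate(1, -90), rotate(0, 90), rotate(0, 180)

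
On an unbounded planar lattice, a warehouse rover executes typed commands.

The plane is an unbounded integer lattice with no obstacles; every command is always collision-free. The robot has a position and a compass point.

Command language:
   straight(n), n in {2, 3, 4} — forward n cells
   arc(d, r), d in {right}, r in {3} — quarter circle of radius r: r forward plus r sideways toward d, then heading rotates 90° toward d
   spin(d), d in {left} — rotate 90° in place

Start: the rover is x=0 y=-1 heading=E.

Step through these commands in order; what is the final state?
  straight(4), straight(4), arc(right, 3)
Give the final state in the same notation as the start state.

x=11 y=-4 heading=S

begin: x=0 y=-1 heading=E
1. straight(4) → x=4 y=-1 heading=E
2. straight(4) → x=8 y=-1 heading=E
3. arc(right, 3) → x=11 y=-4 heading=S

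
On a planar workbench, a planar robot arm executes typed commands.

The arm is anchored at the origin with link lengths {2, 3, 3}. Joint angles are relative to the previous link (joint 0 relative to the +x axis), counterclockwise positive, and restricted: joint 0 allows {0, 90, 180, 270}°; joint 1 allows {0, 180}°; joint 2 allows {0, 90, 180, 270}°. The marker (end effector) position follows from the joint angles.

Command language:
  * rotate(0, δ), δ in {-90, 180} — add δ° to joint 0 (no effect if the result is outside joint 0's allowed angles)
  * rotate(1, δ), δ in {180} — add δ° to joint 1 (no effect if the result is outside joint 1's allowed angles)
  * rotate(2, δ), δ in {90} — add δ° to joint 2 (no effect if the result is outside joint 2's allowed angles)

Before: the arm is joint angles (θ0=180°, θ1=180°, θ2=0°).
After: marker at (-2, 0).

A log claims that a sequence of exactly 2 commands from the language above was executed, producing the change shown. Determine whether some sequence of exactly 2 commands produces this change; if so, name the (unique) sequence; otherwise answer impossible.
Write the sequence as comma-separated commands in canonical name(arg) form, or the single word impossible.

t0: joint angles (θ0=180°, θ1=180°, θ2=0°)
t=1 rotate(2, 90) ⇒ joint angles (θ0=180°, θ1=180°, θ2=90°)
t=2 rotate(2, 90) ⇒ joint angles (θ0=180°, θ1=180°, θ2=180°)
uniquely the one of 16 2-step routes that fits.

rotate(2, 90), rotate(2, 90)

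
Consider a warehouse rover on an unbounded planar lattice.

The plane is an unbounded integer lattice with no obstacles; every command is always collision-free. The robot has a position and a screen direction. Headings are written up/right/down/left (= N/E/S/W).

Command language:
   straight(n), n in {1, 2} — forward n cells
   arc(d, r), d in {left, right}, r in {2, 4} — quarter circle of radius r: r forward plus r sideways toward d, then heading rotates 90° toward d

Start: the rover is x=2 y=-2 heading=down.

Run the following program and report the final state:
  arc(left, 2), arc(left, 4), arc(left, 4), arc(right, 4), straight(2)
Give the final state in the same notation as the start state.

x=0 y=10 heading=up

begin: x=2 y=-2 heading=down
1. arc(left, 2) → x=4 y=-4 heading=right
2. arc(left, 4) → x=8 y=0 heading=up
3. arc(left, 4) → x=4 y=4 heading=left
4. arc(right, 4) → x=0 y=8 heading=up
5. straight(2) → x=0 y=10 heading=up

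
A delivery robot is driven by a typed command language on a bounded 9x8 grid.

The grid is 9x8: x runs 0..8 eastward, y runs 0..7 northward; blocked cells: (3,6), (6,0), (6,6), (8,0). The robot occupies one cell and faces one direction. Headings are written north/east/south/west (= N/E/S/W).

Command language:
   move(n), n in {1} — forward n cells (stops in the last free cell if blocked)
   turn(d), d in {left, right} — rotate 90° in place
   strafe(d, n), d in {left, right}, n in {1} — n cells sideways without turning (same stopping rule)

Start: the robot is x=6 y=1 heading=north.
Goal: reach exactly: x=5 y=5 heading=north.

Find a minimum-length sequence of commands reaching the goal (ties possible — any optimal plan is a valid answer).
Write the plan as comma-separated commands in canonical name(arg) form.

start: x=6 y=1 heading=north
1. strafe(left, 1) → x=5 y=1 heading=north
2. move(1) → x=5 y=2 heading=north
3. move(1) → x=5 y=3 heading=north
4. move(1) → x=5 y=4 heading=north
5. move(1) → x=5 y=5 heading=north
shorter routes all fall short; 5 is best.

strafe(left, 1), move(1), move(1), move(1), move(1)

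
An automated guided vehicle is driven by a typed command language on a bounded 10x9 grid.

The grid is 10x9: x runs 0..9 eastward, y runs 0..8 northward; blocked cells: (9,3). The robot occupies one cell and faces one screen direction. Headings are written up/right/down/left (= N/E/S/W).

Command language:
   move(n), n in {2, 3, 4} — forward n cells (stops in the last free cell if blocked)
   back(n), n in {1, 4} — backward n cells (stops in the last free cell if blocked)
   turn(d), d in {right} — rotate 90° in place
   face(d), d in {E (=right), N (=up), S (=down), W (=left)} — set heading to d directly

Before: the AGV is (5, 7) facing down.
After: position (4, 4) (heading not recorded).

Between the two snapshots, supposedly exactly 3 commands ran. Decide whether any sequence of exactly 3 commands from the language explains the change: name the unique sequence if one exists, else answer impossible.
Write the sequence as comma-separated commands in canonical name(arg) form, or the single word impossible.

move(3), face(E), back(1)

key: order matters: swapping move(3) and back(1) lands elsewhere
t0: (5, 7) facing down
1. move(3) → (5, 4) facing down
2. face(E) → (5, 4) facing right
3. back(1) → (4, 4) facing right
uniquely the one of 1000 3-step routes that fits.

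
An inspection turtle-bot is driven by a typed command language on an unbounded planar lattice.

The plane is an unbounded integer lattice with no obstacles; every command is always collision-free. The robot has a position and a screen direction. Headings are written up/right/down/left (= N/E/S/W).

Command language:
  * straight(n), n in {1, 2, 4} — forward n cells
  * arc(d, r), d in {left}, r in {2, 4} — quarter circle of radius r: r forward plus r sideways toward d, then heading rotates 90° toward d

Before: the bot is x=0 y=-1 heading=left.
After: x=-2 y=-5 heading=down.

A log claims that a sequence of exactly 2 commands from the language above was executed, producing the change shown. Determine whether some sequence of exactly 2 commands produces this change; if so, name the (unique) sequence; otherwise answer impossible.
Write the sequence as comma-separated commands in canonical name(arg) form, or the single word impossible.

arc(left, 2), straight(2)

key: order matters: swapping arc(left, 2) and straight(2) lands elsewhere
from: x=0 y=-1 heading=left
t=1 arc(left, 2) ⇒ x=-2 y=-3 heading=down
t=2 straight(2) ⇒ x=-2 y=-5 heading=down
no other 2-command option fits: unique.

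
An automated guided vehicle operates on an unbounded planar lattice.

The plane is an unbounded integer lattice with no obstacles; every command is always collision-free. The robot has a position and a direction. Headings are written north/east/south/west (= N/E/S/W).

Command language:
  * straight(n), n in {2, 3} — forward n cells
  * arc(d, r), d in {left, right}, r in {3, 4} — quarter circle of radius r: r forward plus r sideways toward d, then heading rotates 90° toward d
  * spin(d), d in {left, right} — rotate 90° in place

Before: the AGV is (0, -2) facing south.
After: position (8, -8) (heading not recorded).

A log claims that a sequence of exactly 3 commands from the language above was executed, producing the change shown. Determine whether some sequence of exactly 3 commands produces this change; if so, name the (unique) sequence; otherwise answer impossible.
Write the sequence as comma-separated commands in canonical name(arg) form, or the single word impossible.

key: order matters: swapping arc(left, 3) and arc(right, 3) lands elsewhere
start: (0, -2) facing south
t=1 arc(left, 3) ⇒ (3, -5) facing east
t=2 straight(2) ⇒ (5, -5) facing east
t=3 arc(right, 3) ⇒ (8, -8) facing south
all 512 alternatives checked — unique.

arc(left, 3), straight(2), arc(right, 3)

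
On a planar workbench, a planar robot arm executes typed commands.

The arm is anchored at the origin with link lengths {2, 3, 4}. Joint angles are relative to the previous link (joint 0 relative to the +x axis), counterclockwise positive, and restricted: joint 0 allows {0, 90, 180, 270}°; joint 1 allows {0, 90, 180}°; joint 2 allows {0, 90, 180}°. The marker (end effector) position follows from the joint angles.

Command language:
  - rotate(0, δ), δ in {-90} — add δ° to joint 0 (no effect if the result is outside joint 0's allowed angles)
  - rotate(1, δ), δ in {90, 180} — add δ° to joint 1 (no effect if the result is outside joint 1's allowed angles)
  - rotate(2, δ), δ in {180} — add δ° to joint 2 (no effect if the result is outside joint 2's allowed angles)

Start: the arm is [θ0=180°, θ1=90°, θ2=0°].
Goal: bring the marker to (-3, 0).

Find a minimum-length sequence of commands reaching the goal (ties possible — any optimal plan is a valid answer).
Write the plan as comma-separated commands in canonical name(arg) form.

rotate(2, 180), rotate(1, 90)

begin: [θ0=180°, θ1=90°, θ2=0°]
[1] after rotate(2, 180): [θ0=180°, θ1=90°, θ2=180°]
[2] after rotate(1, 90): [θ0=180°, θ1=180°, θ2=180°]
nothing shorter than 2 reaches the goal.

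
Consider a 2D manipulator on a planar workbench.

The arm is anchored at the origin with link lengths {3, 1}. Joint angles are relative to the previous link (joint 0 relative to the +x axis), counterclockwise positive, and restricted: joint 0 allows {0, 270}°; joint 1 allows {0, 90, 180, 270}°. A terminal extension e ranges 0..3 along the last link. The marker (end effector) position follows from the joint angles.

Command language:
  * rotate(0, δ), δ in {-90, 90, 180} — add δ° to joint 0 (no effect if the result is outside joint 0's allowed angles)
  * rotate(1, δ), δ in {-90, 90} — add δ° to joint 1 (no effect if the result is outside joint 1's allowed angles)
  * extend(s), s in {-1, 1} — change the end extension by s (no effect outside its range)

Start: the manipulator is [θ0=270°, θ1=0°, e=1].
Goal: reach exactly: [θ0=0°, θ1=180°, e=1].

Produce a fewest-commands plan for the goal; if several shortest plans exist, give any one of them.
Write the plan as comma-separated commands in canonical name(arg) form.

begin: [θ0=270°, θ1=0°, e=1]
step 1 (rotate(1, 90)): [θ0=270°, θ1=90°, e=1]
step 2 (rotate(1, 90)): [θ0=270°, θ1=180°, e=1]
step 3 (rotate(0, 90)): [θ0=0°, θ1=180°, e=1]
minimal: 3 command(s), checked below 3.

rotate(1, 90), rotate(1, 90), rotate(0, 90)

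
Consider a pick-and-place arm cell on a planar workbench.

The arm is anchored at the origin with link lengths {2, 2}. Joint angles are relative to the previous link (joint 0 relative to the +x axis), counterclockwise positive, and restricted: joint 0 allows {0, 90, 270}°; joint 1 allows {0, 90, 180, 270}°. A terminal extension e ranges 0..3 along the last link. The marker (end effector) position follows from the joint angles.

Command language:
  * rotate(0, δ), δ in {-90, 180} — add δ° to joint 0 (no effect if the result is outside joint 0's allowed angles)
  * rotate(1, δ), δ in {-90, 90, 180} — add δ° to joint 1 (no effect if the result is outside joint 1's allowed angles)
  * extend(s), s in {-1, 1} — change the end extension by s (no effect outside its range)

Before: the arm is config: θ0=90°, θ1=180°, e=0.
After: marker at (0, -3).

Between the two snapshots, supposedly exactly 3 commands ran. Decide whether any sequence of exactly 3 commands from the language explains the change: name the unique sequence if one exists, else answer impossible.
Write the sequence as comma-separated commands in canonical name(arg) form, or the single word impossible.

extend(1), extend(1), extend(1)

t0: config: θ0=90°, θ1=180°, e=0
1. extend(1) → config: θ0=90°, θ1=180°, e=1
2. extend(1) → config: θ0=90°, θ1=180°, e=2
3. extend(1) → config: θ0=90°, θ1=180°, e=3
no rival 3-sequence matches.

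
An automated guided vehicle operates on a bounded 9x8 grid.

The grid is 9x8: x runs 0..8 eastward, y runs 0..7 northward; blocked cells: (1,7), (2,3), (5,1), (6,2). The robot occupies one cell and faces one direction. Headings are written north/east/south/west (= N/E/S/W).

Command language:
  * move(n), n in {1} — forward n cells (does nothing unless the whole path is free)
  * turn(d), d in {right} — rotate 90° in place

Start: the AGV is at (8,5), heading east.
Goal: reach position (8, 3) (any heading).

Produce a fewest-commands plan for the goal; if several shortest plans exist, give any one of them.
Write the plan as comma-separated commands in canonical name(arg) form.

from: at (8,5), heading east
step 1 (turn(right)): at (8,5), heading south
step 2 (move(1)): at (8,4), heading south
step 3 (move(1)): at (8,3), heading south
minimal: 3 command(s), checked below 3.

turn(right), move(1), move(1)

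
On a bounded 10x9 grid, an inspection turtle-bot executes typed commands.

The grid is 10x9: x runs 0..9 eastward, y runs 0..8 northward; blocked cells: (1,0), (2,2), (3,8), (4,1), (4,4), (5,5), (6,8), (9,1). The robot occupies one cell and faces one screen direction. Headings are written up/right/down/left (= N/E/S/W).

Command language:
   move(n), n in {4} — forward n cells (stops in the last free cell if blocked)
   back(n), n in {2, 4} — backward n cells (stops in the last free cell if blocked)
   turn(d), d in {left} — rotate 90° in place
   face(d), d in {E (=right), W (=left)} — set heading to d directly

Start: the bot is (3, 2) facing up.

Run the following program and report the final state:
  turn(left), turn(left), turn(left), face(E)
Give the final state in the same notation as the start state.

(3, 2) facing right

t0: (3, 2) facing up
1. turn(left) → (3, 2) facing left
2. turn(left) → (3, 2) facing down
3. turn(left) → (3, 2) facing right
4. face(E) → (3, 2) facing right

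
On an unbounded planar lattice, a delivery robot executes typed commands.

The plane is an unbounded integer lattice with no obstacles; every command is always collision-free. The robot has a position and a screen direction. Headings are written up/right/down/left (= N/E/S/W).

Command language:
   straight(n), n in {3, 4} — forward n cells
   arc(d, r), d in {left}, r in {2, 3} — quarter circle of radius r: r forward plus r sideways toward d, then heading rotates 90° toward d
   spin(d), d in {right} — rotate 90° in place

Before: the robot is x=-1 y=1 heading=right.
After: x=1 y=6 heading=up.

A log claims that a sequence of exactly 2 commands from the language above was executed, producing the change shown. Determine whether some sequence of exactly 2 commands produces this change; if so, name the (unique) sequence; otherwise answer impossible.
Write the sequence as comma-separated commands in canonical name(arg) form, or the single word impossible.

arc(left, 2), straight(3)

key: cell and facing (now N) both changed — the 2 commands mix motion and turning
start: x=-1 y=1 heading=right
[1] after arc(left, 2): x=1 y=3 heading=up
[2] after straight(3): x=1 y=6 heading=up
no other 2-command option fits: unique.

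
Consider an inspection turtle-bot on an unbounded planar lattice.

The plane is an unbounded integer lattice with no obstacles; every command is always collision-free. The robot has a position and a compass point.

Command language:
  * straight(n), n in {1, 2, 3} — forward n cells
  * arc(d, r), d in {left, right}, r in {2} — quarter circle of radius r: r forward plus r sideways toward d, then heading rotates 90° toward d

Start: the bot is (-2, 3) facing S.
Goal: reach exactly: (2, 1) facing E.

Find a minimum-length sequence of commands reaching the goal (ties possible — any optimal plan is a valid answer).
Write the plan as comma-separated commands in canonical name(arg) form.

initial: (-2, 3) facing S
t=1 arc(left, 2) ⇒ (0, 1) facing E
t=2 straight(2) ⇒ (2, 1) facing E
shorter routes all fall short; 2 is best.

arc(left, 2), straight(2)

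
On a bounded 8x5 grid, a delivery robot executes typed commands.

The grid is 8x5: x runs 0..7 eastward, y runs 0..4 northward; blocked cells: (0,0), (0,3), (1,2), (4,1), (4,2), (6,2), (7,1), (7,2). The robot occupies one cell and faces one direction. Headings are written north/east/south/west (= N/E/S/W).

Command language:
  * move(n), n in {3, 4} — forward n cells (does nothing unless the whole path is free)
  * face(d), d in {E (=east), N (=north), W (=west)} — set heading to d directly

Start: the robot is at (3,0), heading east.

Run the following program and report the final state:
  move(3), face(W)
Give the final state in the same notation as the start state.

start: at (3,0), heading east
1. move(3) → at (6,0), heading east
2. face(W) → at (6,0), heading west

at (6,0), heading west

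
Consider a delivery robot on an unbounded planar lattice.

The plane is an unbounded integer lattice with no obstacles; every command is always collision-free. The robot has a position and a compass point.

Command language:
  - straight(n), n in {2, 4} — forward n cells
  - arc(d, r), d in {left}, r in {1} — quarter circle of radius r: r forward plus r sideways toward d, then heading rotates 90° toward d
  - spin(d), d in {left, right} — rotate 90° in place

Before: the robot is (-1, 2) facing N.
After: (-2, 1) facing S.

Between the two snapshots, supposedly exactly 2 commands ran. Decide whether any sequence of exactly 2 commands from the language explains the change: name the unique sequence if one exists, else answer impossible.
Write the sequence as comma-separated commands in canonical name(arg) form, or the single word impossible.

spin(left), arc(left, 1)

key: order matters: swapping spin(left) and arc(left, 1) lands elsewhere
begin: (-1, 2) facing N
1. spin(left) → (-1, 2) facing W
2. arc(left, 1) → (-2, 1) facing S
no rival 2-sequence matches.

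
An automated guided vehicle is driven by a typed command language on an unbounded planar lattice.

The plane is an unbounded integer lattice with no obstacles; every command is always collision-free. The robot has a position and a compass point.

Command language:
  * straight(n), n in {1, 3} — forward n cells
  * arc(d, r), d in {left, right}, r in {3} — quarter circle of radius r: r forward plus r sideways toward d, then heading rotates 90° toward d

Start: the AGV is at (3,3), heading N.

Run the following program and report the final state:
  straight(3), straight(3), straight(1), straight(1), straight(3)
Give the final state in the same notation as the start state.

at (3,14), heading N

from: at (3,3), heading N
t=1 straight(3) ⇒ at (3,6), heading N
t=2 straight(3) ⇒ at (3,9), heading N
t=3 straight(1) ⇒ at (3,10), heading N
t=4 straight(1) ⇒ at (3,11), heading N
t=5 straight(3) ⇒ at (3,14), heading N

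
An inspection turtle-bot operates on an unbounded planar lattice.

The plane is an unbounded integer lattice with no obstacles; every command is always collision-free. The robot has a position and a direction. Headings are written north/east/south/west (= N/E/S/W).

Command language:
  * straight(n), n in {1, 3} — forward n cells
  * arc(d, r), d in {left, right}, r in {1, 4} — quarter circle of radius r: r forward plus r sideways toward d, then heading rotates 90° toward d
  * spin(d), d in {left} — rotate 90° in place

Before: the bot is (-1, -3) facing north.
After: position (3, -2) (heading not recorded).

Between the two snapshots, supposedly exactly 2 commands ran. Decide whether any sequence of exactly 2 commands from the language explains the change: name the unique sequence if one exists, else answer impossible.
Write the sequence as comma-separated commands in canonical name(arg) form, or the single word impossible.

arc(right, 1), straight(3)

key: order matters: swapping arc(right, 1) and straight(3) lands elsewhere
begin: (-1, -3) facing north
1. arc(right, 1) → (0, -2) facing east
2. straight(3) → (3, -2) facing east
no other 2-command option fits: unique.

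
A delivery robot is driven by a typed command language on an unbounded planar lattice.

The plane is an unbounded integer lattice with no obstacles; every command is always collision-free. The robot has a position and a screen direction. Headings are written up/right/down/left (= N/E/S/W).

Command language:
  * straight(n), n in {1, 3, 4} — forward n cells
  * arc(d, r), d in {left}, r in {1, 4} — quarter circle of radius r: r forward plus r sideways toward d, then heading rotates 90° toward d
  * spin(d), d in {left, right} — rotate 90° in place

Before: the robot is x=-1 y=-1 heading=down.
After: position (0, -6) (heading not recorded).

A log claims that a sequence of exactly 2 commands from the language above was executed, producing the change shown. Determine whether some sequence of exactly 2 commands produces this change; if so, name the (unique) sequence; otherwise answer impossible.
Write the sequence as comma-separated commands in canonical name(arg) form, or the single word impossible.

key: running arc(left, 1) before straight(4) would end elsewhere — order is forced
from: x=-1 y=-1 heading=down
1. straight(4) → x=-1 y=-5 heading=down
2. arc(left, 1) → x=0 y=-6 heading=right
uniquely the one of 49 2-step routes that fits.

straight(4), arc(left, 1)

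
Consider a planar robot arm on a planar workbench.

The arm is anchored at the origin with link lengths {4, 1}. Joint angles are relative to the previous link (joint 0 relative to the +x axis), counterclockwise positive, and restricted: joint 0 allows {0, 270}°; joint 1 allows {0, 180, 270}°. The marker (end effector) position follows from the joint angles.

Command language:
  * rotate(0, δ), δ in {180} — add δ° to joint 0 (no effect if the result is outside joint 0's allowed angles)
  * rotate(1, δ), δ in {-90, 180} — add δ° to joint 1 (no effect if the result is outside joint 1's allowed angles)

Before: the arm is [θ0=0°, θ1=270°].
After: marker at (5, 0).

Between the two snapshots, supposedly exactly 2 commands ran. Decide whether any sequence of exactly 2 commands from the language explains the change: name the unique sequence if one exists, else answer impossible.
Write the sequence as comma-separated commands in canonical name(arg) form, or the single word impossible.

rotate(1, -90), rotate(1, 180)

key: running rotate(1, 180) before rotate(1, -90) would end elsewhere — order is forced
t0: [θ0=0°, θ1=270°]
1. rotate(1, -90) → [θ0=0°, θ1=180°]
2. rotate(1, 180) → [θ0=0°, θ1=0°]
no rival 2-sequence matches.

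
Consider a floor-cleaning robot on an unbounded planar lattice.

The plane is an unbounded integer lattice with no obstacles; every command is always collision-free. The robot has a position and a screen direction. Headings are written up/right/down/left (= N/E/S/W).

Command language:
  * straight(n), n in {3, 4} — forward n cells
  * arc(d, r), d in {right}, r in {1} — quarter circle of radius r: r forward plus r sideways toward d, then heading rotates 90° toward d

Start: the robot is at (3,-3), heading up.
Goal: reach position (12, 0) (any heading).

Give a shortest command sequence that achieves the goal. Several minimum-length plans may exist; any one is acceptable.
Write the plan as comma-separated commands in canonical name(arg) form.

begin: at (3,-3), heading up
1. straight(3) → at (3,0), heading up
2. arc(right, 1) → at (4,1), heading right
3. straight(3) → at (7,1), heading right
4. straight(4) → at (11,1), heading right
5. arc(right, 1) → at (12,0), heading down
shorter routes all fall short; 5 is best.

straight(3), arc(right, 1), straight(3), straight(4), arc(right, 1)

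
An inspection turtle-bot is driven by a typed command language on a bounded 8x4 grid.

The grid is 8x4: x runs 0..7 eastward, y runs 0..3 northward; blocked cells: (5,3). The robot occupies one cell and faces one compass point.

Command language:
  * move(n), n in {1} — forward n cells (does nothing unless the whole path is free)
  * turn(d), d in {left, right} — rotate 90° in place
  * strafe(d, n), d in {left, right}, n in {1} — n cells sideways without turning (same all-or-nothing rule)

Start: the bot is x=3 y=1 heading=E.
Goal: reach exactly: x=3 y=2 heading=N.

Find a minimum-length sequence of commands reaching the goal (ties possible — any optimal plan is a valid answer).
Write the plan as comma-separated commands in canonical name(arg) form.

begin: x=3 y=1 heading=E
[1] after turn(left): x=3 y=1 heading=N
[2] after move(1): x=3 y=2 heading=N
nothing shorter than 2 reaches the goal.

turn(left), move(1)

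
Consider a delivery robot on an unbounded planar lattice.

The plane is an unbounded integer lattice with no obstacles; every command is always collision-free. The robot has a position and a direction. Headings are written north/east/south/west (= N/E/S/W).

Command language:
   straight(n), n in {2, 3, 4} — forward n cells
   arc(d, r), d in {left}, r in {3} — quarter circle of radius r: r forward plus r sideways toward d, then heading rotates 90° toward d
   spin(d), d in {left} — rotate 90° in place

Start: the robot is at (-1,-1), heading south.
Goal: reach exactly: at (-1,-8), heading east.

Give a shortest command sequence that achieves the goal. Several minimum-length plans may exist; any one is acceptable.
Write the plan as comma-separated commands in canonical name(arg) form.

straight(4), straight(3), spin(left)

initial: at (-1,-1), heading south
[1] after straight(4): at (-1,-5), heading south
[2] after straight(3): at (-1,-8), heading south
[3] after spin(left): at (-1,-8), heading east
shorter routes all fall short; 3 is best.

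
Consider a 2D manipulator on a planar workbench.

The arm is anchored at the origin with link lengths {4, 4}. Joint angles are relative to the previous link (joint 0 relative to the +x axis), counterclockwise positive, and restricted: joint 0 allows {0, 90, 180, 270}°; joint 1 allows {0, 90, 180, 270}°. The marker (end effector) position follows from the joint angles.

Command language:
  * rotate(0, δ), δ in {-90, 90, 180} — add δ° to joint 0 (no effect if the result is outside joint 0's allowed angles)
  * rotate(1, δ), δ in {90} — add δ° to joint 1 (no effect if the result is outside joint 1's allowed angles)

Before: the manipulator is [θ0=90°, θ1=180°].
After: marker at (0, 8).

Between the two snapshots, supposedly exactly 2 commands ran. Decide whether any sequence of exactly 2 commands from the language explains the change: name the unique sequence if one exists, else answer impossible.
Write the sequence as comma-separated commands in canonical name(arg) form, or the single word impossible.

rotate(1, 90), rotate(1, 90)

begin: [θ0=90°, θ1=180°]
t=1 rotate(1, 90) ⇒ [θ0=90°, θ1=270°]
t=2 rotate(1, 90) ⇒ [θ0=90°, θ1=0°]
no other 2-command option fits: unique.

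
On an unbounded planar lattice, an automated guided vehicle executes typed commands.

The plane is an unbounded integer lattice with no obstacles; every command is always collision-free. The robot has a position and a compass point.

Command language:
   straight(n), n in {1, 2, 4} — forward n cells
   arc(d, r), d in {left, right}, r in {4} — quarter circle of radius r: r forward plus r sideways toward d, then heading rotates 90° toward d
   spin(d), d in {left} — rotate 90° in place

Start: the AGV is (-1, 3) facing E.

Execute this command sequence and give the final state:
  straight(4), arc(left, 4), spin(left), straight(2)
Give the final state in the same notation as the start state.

begin: (-1, 3) facing E
t=1 straight(4) ⇒ (3, 3) facing E
t=2 arc(left, 4) ⇒ (7, 7) facing N
t=3 spin(left) ⇒ (7, 7) facing W
t=4 straight(2) ⇒ (5, 7) facing W

(5, 7) facing W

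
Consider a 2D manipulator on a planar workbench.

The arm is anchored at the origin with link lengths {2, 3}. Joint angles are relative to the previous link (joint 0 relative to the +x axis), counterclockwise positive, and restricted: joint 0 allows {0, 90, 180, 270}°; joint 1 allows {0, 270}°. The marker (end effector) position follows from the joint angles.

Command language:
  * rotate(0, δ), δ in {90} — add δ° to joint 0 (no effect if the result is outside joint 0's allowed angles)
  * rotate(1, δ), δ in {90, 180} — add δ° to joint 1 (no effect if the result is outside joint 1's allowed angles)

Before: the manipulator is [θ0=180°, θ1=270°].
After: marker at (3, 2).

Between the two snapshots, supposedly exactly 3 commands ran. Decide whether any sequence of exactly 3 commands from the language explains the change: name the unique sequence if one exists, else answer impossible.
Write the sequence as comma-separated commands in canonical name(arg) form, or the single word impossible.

rotate(0, 90), rotate(0, 90), rotate(0, 90)

start: [θ0=180°, θ1=270°]
t=1 rotate(0, 90) ⇒ [θ0=270°, θ1=270°]
t=2 rotate(0, 90) ⇒ [θ0=0°, θ1=270°]
t=3 rotate(0, 90) ⇒ [θ0=90°, θ1=270°]
no other 3-command option fits: unique.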